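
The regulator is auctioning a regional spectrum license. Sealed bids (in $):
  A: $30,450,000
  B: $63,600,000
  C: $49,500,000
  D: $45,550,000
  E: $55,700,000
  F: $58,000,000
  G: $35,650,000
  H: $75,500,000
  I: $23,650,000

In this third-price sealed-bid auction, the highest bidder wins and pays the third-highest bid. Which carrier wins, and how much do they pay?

Bids ranked: 75,500,000 (H) > 63,600,000 (B) > 58,000,000 (F) > 55,700,000 (E) > 49,500,000 (C) > 45,550,000 (D) > …
H is highest; pays the third-highest bid, $58,000,000.

H pays $58,000,000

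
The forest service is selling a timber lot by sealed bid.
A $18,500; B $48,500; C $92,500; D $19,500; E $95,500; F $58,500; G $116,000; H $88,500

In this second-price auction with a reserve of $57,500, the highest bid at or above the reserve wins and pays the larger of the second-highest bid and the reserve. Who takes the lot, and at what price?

G pays $95,500

Sorting bids: 116,000 (G) > 95,500 (E) > 92,500 (C) > 88,500 (H) > 58,500 (F) > 48,500 (B) > …
G has the top bid at or above the reserve ($116,000).
Second-highest bid $95,500 exceeds the reserve $57,500 → payment $95,500.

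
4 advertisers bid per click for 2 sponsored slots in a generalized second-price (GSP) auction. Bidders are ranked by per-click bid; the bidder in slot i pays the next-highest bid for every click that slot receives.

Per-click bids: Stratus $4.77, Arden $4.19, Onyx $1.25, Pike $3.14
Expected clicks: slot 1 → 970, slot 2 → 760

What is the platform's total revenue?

Ranked by bid: $4.77 (Stratus) > $4.19 (Arden) > $3.14 (Pike) > …
Slot 1: Stratus pays $4.19 × 970 = $4064.30
Slot 2: Arden pays $3.14 × 760 = $2386.40
Total = $6450.70

Total revenue: $6450.70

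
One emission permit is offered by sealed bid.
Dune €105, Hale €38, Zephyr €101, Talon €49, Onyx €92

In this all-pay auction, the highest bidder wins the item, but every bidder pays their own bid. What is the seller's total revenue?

Bids in order: 105 (Dune) > 101 (Zephyr) > 92 (Onyx) > 49 (Talon) > 38 (Hale)
Dune wins with the top bid; all bids are sunk regardless.
Every bidder forfeits their bid regardless of winning.
Revenue = 105 + 38 + 101 + 49 + 92 = €385.

Total revenue: €385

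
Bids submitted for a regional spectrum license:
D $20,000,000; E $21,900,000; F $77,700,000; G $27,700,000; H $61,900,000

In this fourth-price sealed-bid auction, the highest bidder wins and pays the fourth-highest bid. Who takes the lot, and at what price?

Sorting bids: 77,700,000 (F) > 61,900,000 (H) > 27,700,000 (G) > 21,900,000 (E) > 20,000,000 (D)
F is highest; pays the fourth-highest bid, $21,900,000.

F pays $21,900,000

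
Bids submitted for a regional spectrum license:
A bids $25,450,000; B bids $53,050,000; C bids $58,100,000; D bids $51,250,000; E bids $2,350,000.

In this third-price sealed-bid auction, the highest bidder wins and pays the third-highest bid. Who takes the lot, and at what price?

C pays $51,250,000

Rule: the highest bidder wins and pays the third-highest bid.
Bids in order: 58,100,000 (C) > 53,050,000 (B) > 51,250,000 (D) > 25,450,000 (A) > 2,350,000 (E)
C wins; payment is bid #3 in the ranking = $51,250,000.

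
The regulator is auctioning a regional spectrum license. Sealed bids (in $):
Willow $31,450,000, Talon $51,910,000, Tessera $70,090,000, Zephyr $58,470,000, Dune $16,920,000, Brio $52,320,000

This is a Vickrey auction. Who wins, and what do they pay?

Sorting bids: 70,090,000 (Tessera) > 58,470,000 (Zephyr) > 52,320,000 (Brio) > 51,910,000 (Talon) > 31,450,000 (Willow) > 16,920,000 (Dune)
Second-price: Tessera pays Zephyr's bid of $58,470,000.

Tessera pays $58,470,000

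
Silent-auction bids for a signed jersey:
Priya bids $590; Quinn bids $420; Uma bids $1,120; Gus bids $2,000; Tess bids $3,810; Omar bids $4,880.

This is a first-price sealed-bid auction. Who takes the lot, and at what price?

Omar pays $4,880

Bids in order: 4,880 (Omar) > 3,810 (Tess) > 2,000 (Gus) > 1,120 (Uma) > 590 (Priya) > 420 (Quinn)
Omar has the highest bid and pays exactly that: $4,880.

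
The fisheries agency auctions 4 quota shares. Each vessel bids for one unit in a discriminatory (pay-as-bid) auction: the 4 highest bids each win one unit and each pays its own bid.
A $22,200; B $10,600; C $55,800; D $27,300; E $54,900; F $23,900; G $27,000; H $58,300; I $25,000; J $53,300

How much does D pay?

Bids ranked high→low: 58,300 (H), 55,800 (C), 54,900 (E), 53,300 (J), 27,300 (D), 27,000 (G), …
Winners (4 units): H, C, E, J.
D does not win → $0.

D pays $0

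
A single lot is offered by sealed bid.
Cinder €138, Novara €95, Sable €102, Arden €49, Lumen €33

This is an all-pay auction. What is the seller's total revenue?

Bids in order: 138 (Cinder) > 102 (Sable) > 95 (Novara) > 49 (Arden) > 33 (Lumen)
Cinder wins with the top bid; all bids are sunk regardless.
Every bidder forfeits their bid regardless of winning.
Revenue = 138 + 95 + 102 + 49 + 33 = €417.

Total revenue: €417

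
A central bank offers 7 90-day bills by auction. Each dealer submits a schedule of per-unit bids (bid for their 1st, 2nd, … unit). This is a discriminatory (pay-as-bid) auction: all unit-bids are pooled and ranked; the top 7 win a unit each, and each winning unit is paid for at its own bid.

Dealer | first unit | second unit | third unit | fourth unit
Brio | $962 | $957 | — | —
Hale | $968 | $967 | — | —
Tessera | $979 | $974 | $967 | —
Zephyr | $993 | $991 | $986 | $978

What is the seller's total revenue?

Merging the schedules and taking the best 7: 993 (Zephyr-1), 991 (Zephyr-2), 986 (Zephyr-3), 979 (Tessera-1), 978 (Zephyr-4), 974 (Tessera-2), 968 (Hale-1)
Next rejected bid: $967 (not a price — pay-as-bid).
Each winning unit pays its own bid.
Revenue = 993 + 991 + 986 + 979 + 978 + 974 + 968 = $6,869.

Total revenue: $6,869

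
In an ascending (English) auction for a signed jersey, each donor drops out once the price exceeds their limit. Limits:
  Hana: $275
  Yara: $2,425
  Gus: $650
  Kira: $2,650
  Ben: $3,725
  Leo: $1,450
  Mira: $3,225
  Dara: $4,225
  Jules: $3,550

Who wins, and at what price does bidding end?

Limits ranked: 4,225 (Dara) > 3,725 (Ben) > 3,550 (Jules) > 3,225 (Mira) > 2,650 (Kira) > 2,425 (Yara) > …
Once the price passes $3,725, only Dara is left; the hammer falls at Ben's limit of $3,725.

Dara wins at $3,725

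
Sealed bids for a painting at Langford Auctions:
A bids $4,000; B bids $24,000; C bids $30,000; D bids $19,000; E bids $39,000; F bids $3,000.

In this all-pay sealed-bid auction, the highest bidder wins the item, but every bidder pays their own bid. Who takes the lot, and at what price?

E pays $39,000

Rule: the highest bidder wins the item, but every bidder pays their own bid.
Sorting bids: 39,000 (E) > 30,000 (C) > 24,000 (B) > 19,000 (D) > 4,000 (A) > 3,000 (F)
E is highest and takes the item; every bidder forfeits their bid.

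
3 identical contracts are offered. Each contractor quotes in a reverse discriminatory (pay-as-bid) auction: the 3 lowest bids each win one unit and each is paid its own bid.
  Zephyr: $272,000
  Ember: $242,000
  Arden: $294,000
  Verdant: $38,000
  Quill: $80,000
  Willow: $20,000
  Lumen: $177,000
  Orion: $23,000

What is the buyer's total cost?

Total cost: $81,000

Bids ranked low→high: 20,000 (Willow), 23,000 (Orion), 38,000 (Verdant), 80,000 (Quill), 177,000 (Lumen), …
Lowest 3: Willow, Orion, Verdant.
Total cost = 20,000 + 23,000 + 38,000 = $81,000.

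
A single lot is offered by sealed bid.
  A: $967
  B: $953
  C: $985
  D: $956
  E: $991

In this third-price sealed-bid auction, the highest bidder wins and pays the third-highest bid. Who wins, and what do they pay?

E pays $967

Bids in order: 991 (E) > 985 (C) > 967 (A) > 956 (D) > 953 (B)
E is highest; pays the third-highest bid, $967.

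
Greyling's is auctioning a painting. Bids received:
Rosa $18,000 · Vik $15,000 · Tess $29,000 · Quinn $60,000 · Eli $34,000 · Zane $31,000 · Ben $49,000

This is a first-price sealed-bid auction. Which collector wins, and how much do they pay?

Sorting bids: 60,000 (Quinn) > 49,000 (Ben) > 34,000 (Eli) > 31,000 (Zane) > 29,000 (Tess) > 18,000 (Rosa) > …
Quinn has the highest bid and pays exactly that: $60,000.

Quinn pays $60,000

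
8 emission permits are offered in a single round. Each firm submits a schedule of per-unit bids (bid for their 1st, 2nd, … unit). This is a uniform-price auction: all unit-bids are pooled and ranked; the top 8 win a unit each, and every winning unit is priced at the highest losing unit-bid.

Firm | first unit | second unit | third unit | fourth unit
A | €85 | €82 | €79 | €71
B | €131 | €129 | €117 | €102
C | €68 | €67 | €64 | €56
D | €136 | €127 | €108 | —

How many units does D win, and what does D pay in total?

D: 3 units, pays €246

Pooled unit-bids ranked (top 8): 136 (D-1), 131 (B-1), 129 (B-2), 127 (D-2), 117 (B-3), 108 (D-3), 102 (B-4), 85 (A-1)
Highest rejected unit-bid = €82.
D wins 3 unit(s) at €82 each.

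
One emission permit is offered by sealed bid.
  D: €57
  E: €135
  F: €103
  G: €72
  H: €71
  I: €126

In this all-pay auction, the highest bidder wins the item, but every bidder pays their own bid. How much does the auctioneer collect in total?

Bids ranked: 135 (E) > 126 (I) > 103 (F) > 72 (G) > 71 (H) > 57 (D)
Every bidder forfeits their bid regardless of winning.
Revenue = 57 + 135 + 103 + 72 + 71 + 126 = €564.

Total revenue: €564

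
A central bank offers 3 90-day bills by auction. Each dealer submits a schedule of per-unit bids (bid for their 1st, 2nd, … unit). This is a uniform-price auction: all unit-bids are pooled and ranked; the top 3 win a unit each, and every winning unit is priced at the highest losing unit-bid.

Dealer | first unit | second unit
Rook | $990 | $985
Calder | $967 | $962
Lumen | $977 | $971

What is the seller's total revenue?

Total revenue: $2,913

Pooled unit-bids ranked (top 3): 990 (Rook-1), 985 (Rook-2), 977 (Lumen-1)
The (k+1)-th unit-bid is $971.
Allocation: Lumen 1, Rook 2. Every unit priced at $971.
Revenue = 3 × 971 = $2,913.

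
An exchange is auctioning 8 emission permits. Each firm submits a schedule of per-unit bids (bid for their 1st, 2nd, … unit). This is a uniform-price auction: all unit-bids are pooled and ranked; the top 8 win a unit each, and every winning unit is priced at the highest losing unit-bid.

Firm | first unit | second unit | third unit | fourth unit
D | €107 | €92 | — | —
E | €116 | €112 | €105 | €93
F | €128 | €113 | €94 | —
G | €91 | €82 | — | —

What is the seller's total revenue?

All unit-bids, highest first — top 8: 128 (F-1), 116 (E-1), 113 (F-2), 112 (E-2), 107 (D-1), 105 (E-3), 94 (F-3), 93 (E-4)
Highest rejected unit-bid = €92.
Allocation: D 1, E 4, F 3. Every unit priced at €92.
Revenue = 8 × 92 = €736.

Total revenue: €736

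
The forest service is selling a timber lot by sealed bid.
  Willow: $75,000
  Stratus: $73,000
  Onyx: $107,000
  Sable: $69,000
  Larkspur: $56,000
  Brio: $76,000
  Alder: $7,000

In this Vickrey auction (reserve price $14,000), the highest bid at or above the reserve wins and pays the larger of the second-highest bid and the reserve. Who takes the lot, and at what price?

Onyx pays $76,000

Vickrey auction (reserve price $14,000): the highest bid at or above the reserve wins and pays the larger of the second-highest bid and the reserve.
Sorting bids: 107,000 (Onyx) > 76,000 (Brio) > 75,000 (Willow) > 73,000 (Stratus) > 69,000 (Sable) > 56,000 (Larkspur) > …
Onyx has the top bid at or above the reserve ($107,000).
max(second-highest $76,000, reserve $14,000) = $76,000; the reserve does not bind.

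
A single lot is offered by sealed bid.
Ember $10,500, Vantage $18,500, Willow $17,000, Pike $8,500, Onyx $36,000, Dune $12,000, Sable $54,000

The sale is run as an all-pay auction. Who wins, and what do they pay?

Sable pays $54,000

Bids ranked: 54,000 (Sable) > 36,000 (Onyx) > 18,500 (Vantage) > 17,000 (Willow) > 12,000 (Dune) > 10,500 (Ember) > …
Sable wins with the top bid; all bids are sunk regardless.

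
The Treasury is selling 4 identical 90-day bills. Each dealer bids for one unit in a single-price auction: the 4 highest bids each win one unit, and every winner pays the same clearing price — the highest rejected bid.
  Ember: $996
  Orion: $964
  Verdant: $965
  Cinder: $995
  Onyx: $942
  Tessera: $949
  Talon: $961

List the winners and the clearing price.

Ember, Cinder, Verdant, Orion; each pays $961

Sorting: 996 (Ember), 995 (Cinder), 965 (Verdant), 964 (Orion), 961 (Talon), 949 (Tessera), …
Winners (4 units): Ember, Cinder, Verdant, Orion.
First losing bid is Talon's $961, which sets the uniform price.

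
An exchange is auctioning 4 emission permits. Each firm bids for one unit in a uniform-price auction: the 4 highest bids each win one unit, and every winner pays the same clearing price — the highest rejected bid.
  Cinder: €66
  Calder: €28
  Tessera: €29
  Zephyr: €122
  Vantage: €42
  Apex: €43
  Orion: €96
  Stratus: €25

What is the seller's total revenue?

Ordering the bids: 122 (Zephyr), 96 (Orion), 66 (Cinder), 43 (Apex), 42 (Vantage), 29 (Tessera), …
Winners (4 units): Zephyr, Orion, Cinder, Apex.
Clearing price = highest rejected bid = €42.
Total revenue = 4 × €42 = €168.

Total revenue: €168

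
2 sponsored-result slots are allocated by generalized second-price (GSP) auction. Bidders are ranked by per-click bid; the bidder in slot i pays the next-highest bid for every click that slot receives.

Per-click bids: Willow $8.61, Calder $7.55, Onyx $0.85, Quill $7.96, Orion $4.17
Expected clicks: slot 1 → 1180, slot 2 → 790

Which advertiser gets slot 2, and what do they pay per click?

Quill; $7.55 per click

Per-click bids in order: $8.61 (Willow) > $7.96 (Quill) > $7.55 (Calder) > …
Slot 2 goes to the second-ranked bidder, Quill, who pays the next bid down: $7.55/click.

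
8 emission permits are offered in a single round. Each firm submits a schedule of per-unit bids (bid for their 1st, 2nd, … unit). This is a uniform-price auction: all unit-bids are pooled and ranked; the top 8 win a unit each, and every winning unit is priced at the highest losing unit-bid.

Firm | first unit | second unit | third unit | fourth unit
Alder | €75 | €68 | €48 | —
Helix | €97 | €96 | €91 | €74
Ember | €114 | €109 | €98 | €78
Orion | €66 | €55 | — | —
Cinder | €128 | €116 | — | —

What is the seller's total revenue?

Pooled unit-bids ranked (top 8): 128 (Cinder-1), 116 (Cinder-2), 114 (Ember-1), 109 (Ember-2), 98 (Ember-3), 97 (Helix-1), 96 (Helix-2), 91 (Helix-3)
Highest rejected unit-bid = €78.
Allocation: Cinder 2, Ember 3, Helix 3. Every unit priced at €78.
Revenue = 8 × 78 = €624.

Total revenue: €624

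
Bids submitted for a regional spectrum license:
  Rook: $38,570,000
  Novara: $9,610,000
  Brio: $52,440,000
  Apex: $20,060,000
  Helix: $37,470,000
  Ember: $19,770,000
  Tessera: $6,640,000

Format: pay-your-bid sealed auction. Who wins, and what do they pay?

Pay-your-bid sealed auction: the highest bidder wins and pays their own bid.
Bids ranked: 52,440,000 (Brio) > 38,570,000 (Rook) > 37,470,000 (Helix) > 20,060,000 (Apex) > 19,770,000 (Ember) > 9,610,000 (Novara) > …
Brio is highest → pays own bid, $52,440,000.

Brio pays $52,440,000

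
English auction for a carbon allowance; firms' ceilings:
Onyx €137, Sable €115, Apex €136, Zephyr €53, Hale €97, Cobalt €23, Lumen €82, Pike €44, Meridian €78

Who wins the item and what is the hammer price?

Open ascending-bid auction: the price rises until one bidder remains; the winner pays the price at which the last rival dropped out.
Limits in order: 137 (Onyx) > 136 (Apex) > 115 (Sable) > 97 (Hale) > 82 (Lumen) > 78 (Meridian) > …
Apex is the last rival to drop out, at €136; Onyx remains and wins at that price.

Onyx wins at €136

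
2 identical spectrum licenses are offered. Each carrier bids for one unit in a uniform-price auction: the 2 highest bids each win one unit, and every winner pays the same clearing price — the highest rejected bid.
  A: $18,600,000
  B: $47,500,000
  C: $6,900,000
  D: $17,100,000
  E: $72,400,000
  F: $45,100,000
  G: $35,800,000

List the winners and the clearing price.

Ordering the bids: 72,400,000 (E), 47,500,000 (B), 45,100,000 (F), 35,800,000 (G), …
Winners (2 units): E, B.
Highest unsuccessful bid: $45,100,000 → clearing price.

E, B; each pays $45,100,000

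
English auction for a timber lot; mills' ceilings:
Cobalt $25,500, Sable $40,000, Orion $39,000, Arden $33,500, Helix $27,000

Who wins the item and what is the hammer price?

Limits ranked: 40,000 (Sable) > 39,000 (Orion) > 33,500 (Arden) > 27,000 (Helix) > 25,500 (Cobalt)
Once the price passes $39,000, only Sable is left; the hammer falls at Orion's limit of $39,000.

Sable wins at $39,000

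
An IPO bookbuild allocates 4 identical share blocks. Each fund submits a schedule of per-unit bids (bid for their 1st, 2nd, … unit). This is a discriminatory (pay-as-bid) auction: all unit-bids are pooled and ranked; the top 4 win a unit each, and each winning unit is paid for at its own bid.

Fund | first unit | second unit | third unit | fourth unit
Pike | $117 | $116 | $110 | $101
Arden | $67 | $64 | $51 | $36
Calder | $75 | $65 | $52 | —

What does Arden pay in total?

Pooled unit-bids ranked (top 4): 117 (Pike-1), 116 (Pike-2), 110 (Pike-3), 101 (Pike-4)
Next rejected bid: $75 (not a price — pay-as-bid).
Arden wins no units.

Arden pays $0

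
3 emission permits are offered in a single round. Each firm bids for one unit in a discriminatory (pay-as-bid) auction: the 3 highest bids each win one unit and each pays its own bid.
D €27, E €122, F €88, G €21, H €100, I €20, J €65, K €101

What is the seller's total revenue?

Bids ranked high→low: 122 (E), 101 (K), 100 (H), 88 (F), 65 (J), …
Top 3: E, K, H.
Total revenue = 122 + 101 + 100 = €323.

Total revenue: €323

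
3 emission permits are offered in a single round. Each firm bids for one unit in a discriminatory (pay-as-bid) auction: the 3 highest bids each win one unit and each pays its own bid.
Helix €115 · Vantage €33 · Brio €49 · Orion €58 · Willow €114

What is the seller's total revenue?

Bids ranked high→low: 115 (Helix), 114 (Willow), 58 (Orion), 49 (Brio), 33 (Vantage)
The 3 highest are Helix, Willow, Orion.
Total revenue = 115 + 114 + 58 = €287.

Total revenue: €287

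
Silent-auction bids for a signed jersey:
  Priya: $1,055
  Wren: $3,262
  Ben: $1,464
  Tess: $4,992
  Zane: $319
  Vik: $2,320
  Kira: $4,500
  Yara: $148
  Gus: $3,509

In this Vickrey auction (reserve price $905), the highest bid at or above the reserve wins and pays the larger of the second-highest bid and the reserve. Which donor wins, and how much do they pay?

Tess pays $4,500

Bids in order: 4,992 (Tess) > 4,500 (Kira) > 3,509 (Gus) > 3,262 (Wren) > 2,320 (Vik) > 1,464 (Ben) > …
Tess has the top bid at or above the reserve ($4,992).
Second-highest bid $4,500 exceeds the reserve $905 → payment $4,500.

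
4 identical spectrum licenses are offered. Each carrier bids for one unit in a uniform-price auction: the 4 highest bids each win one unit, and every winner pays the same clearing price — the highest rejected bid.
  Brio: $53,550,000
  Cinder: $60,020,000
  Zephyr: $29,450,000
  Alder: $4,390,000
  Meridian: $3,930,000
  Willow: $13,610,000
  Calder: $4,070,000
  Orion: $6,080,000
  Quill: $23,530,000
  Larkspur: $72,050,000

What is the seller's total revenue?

Bids ranked high→low: 72,050,000 (Larkspur), 60,020,000 (Cinder), 53,550,000 (Brio), 29,450,000 (Zephyr), 23,530,000 (Quill), 13,610,000 (Willow), …
Winners (4 units): Larkspur, Cinder, Brio, Zephyr.
Highest unsuccessful bid: $23,530,000 → clearing price.
Total revenue = 4 × $23,530,000 = $94,120,000.

Total revenue: $94,120,000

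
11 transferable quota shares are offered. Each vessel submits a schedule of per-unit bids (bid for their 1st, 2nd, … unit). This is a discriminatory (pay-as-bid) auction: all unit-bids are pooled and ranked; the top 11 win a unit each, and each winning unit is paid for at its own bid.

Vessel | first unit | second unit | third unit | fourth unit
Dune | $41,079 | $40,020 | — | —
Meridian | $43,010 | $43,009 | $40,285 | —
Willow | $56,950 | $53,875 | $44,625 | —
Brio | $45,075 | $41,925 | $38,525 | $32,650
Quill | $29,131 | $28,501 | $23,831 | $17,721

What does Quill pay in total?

Quill pays $0

Merging the schedules and taking the best 11: 56,950 (Willow-1), 53,875 (Willow-2), 45,075 (Brio-1), 44,625 (Willow-3), 43,010 (Meridian-1), 43,009 (Meridian-2), 41,925 (Brio-2), 41,079 (Dune-1), 40,285 (Meridian-3), 40,020 (Dune-2), 38,525 (Brio-3)
Next rejected bid: $32,650 (not a price — pay-as-bid).
Quill wins no units.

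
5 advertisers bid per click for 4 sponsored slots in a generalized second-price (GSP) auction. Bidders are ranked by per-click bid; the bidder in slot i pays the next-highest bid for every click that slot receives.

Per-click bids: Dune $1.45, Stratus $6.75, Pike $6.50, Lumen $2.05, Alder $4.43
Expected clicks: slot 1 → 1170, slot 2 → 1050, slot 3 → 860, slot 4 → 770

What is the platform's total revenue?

Total revenue: $15136.00

Ranked by bid: $6.75 (Stratus) > $6.50 (Pike) > $4.43 (Alder) > $2.05 (Lumen) > $1.45 (Dune)
Slot 1: Stratus pays $6.50 × 1170 = $7605.00
Slot 2: Pike pays $4.43 × 1050 = $4651.50
Slot 3: Alder pays $2.05 × 860 = $1763.00
Slot 4: Lumen pays $1.45 × 770 = $1116.50
Total = $15136.00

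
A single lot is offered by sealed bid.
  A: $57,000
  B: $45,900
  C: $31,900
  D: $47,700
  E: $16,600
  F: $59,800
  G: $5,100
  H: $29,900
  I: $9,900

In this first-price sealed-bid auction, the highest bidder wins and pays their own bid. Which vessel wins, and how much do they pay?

Sorting bids: 59,800 (F) > 57,000 (A) > 47,700 (D) > 45,900 (B) > 31,900 (C) > 29,900 (H) > …
First-price: F pays what they bid, $59,800.

F pays $59,800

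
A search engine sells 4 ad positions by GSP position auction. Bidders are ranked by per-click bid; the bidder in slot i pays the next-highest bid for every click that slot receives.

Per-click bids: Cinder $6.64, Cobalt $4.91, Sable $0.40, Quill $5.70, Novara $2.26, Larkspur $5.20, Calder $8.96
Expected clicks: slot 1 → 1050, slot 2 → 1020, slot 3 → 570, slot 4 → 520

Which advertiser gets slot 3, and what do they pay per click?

Ranked by bid: $8.96 (Calder) > $6.64 (Cinder) > $5.70 (Quill) > $5.20 (Larkspur) > $4.91 (Cobalt) > …
Slot 3 goes to the third-ranked bidder, Quill, who pays the next bid down: $5.20/click.

Quill; $5.20 per click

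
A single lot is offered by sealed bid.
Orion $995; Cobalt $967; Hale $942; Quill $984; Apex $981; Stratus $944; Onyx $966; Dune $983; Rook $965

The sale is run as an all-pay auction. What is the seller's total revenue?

Bids ranked: 995 (Orion) > 984 (Quill) > 983 (Dune) > 981 (Apex) > 967 (Cobalt) > 966 (Onyx) > …
Orion wins with the top bid; all bids are sunk regardless.
Every bidder forfeits their bid regardless of winning.
Revenue = 995 + 967 + 942 + 984 + 981 + 944 + 966 + 983 + 965 = $8,727.

Total revenue: $8,727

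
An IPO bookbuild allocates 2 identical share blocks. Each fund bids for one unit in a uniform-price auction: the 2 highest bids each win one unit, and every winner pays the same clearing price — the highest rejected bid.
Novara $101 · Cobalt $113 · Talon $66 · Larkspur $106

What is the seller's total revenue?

Total revenue: $202

Ordering the bids: 113 (Cobalt), 106 (Larkspur), 101 (Novara), 66 (Talon)
Top 2: Cobalt, Larkspur.
Highest unsuccessful bid: $101 → clearing price.
Total revenue = 2 × $101 = $202.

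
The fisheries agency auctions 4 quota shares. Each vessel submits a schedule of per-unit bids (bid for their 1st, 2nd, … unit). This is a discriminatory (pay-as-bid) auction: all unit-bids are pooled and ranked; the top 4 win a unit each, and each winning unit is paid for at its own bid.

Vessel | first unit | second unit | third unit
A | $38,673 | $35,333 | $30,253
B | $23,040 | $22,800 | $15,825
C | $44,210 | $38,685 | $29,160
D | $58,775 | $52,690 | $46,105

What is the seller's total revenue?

Pooled unit-bids ranked (top 4): 58,775 (D-1), 52,690 (D-2), 46,105 (D-3), 44,210 (C-1)
Next rejected bid: $38,685 (not a price — pay-as-bid).
Each winning unit pays its own bid.
Revenue = 58,775 + 52,690 + 46,105 + 44,210 = $201,780.

Total revenue: $201,780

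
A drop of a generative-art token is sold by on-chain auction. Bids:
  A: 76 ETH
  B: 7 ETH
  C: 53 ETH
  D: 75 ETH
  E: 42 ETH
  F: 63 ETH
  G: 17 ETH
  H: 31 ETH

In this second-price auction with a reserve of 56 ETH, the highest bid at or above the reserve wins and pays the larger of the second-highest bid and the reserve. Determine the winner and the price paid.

A pays 75 ETH

Sorting bids: 76 (A) > 75 (D) > 63 (F) > 53 (C) > 42 (E) > 31 (H) > …
Highest eligible bid: A at 76 ETH.
Second-highest bid 75 ETH exceeds the reserve 56 ETH → payment 75 ETH.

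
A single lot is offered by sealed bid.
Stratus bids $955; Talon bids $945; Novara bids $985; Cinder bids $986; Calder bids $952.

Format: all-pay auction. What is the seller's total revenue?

Total revenue: $4,823

All-pay auction: the highest bidder wins the item, but every bidder pays their own bid.
Bids ranked: 986 (Cinder) > 985 (Novara) > 955 (Stratus) > 952 (Calder) > 945 (Talon)
Cinder wins with the top bid; all bids are sunk regardless.
Every bidder forfeits their bid regardless of winning.
Revenue = 955 + 945 + 985 + 986 + 952 = $4,823.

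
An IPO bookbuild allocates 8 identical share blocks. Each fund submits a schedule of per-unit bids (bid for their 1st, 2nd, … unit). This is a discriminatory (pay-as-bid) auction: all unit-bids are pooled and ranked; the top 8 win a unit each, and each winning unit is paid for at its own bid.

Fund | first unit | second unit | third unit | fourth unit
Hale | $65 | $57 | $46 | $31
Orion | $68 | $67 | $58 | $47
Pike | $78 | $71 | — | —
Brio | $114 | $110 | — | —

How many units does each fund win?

Merging the schedules and taking the best 8: 114 (Brio-1), 110 (Brio-2), 78 (Pike-1), 71 (Pike-2), 68 (Orion-1), 67 (Orion-2), 65 (Hale-1), 58 (Orion-3)
Next rejected bid: $57 (not a price — pay-as-bid).
Allocation: Brio 2, Hale 1, Orion 3, Pike 2.

Brio 2, Hale 1, Orion 3, Pike 2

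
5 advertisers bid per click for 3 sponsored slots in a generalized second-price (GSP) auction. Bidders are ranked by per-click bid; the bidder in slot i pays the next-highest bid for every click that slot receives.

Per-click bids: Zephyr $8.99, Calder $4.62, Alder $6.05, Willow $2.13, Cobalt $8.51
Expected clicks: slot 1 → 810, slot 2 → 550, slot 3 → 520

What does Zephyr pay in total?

Sorting advertisers: $8.99 (Zephyr) > $8.51 (Cobalt) > $6.05 (Alder) > $4.62 (Calder) > …
Zephyr holds slot 1 → pays next bid $8.51 × 810 clicks = $6893.10.

Zephyr pays $6893.10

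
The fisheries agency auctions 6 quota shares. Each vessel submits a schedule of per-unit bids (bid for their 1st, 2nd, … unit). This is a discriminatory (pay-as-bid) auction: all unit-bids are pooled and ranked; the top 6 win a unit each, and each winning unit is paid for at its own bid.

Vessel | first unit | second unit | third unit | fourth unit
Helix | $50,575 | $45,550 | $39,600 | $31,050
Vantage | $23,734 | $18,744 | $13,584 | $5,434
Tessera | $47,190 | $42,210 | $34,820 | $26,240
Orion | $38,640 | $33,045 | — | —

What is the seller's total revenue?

Total revenue: $263,765

Pooled unit-bids ranked (top 6): 50,575 (Helix-1), 47,190 (Tessera-1), 45,550 (Helix-2), 42,210 (Tessera-2), 39,600 (Helix-3), 38,640 (Orion-1)
Next rejected bid: $34,820 (not a price — pay-as-bid).
Each winning unit pays its own bid.
Revenue = 50,575 + 47,190 + 45,550 + 42,210 + 39,600 + 38,640 = $263,765.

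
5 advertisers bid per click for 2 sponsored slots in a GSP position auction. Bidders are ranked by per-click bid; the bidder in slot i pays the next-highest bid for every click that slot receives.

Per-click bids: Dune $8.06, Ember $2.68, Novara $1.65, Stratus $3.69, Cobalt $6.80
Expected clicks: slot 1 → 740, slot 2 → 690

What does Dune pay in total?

Ranked by bid: $8.06 (Dune) > $6.80 (Cobalt) > $3.69 (Stratus) > …
Dune holds slot 1 → pays next bid $6.80 × 740 clicks = $5032.00.

Dune pays $5032.00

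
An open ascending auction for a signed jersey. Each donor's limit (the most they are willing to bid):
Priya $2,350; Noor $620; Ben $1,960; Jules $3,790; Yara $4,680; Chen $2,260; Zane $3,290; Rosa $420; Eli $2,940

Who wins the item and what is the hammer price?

Yara wins at $3,790

Rule: the price rises until one bidder remains; the winner pays the price at which the last rival dropped out.
Limits in order: 4,680 (Yara) > 3,790 (Jules) > 3,290 (Zane) > 2,940 (Eli) > 2,350 (Priya) > 2,260 (Chen) > …
Jules is the last rival to drop out, at $3,790; Yara remains and wins at that price.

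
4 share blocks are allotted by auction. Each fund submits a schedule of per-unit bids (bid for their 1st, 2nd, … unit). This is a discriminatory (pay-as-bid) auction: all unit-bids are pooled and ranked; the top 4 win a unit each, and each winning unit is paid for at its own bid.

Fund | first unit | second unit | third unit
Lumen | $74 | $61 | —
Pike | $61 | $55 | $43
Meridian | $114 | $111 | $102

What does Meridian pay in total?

Meridian pays $327

All unit-bids, highest first — top 4: 114 (Meridian-1), 111 (Meridian-2), 102 (Meridian-3), 74 (Lumen-1)
Next rejected bid: $61 (not a price — pay-as-bid).
Meridian's winning unit-bids: 114 + 111 + 102 = $327.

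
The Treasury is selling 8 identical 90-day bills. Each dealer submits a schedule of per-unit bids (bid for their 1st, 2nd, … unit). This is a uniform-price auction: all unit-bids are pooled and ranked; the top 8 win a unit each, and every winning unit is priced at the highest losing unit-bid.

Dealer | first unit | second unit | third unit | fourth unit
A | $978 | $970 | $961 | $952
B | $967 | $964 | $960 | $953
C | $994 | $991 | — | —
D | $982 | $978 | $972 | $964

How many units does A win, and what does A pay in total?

All unit-bids, highest first — top 8: 994 (C-1), 991 (C-2), 982 (D-1), 978 (A-1), 978 (D-2), 972 (D-3), 970 (A-2), 967 (B-1)
The (k+1)-th unit-bid is $964.
A wins 2 unit(s) at $964 each.

A: 2 units, pays $1,928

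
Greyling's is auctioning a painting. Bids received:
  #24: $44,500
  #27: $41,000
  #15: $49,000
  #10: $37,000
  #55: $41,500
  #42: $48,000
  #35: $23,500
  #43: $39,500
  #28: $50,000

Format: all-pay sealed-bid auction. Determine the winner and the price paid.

Sorting bids: 50,000 (#28) > 49,000 (#15) > 48,000 (#42) > 44,500 (#24) > 41,500 (#55) > 41,000 (#27) > …
#28 wins with the top bid; all bids are sunk regardless.

#28 pays $50,000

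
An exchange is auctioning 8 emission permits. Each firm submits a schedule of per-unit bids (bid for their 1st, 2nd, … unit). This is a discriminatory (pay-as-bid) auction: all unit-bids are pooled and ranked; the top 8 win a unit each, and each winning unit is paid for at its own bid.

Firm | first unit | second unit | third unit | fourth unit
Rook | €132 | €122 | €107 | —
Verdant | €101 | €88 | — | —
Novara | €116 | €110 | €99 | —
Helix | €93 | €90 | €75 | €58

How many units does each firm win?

Merging the schedules and taking the best 8: 132 (Rook-1), 122 (Rook-2), 116 (Novara-1), 110 (Novara-2), 107 (Rook-3), 101 (Verdant-1), 99 (Novara-3), 93 (Helix-1)
Next rejected bid: €90 (not a price — pay-as-bid).
Allocation: Helix 1, Novara 3, Rook 3, Verdant 1.

Helix 1, Novara 3, Rook 3, Verdant 1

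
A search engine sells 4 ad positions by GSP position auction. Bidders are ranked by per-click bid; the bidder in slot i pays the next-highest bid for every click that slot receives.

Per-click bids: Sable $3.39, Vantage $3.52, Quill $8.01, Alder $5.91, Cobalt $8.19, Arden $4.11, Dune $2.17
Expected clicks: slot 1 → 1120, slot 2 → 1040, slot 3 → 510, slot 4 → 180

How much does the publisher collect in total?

Total revenue: $17847.30

Per-click bids in order: $8.19 (Cobalt) > $8.01 (Quill) > $5.91 (Alder) > $4.11 (Arden) > $3.52 (Vantage) > …
Slot 1: Cobalt pays $8.01 × 1120 = $8971.20
Slot 2: Quill pays $5.91 × 1040 = $6146.40
Slot 3: Alder pays $4.11 × 510 = $2096.10
Slot 4: Arden pays $3.52 × 180 = $633.60
Total = $17847.30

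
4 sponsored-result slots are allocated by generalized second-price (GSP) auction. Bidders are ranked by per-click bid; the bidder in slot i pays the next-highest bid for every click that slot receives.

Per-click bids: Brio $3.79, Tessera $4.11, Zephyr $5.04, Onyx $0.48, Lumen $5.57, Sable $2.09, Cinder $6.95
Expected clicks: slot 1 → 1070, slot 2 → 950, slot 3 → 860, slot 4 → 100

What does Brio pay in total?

Sorting advertisers: $6.95 (Cinder) > $5.57 (Lumen) > $5.04 (Zephyr) > $4.11 (Tessera) > $3.79 (Brio) > …
Brio ranks below slot 4 → no slot, pays nothing.

Brio pays $0.00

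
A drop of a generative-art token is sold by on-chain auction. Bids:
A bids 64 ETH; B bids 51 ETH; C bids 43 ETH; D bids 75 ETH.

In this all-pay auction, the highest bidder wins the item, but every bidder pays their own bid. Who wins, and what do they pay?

D pays 75 ETH

Bids ranked: 75 (D) > 64 (A) > 51 (B) > 43 (C)
D wins with the top bid; all bids are sunk regardless.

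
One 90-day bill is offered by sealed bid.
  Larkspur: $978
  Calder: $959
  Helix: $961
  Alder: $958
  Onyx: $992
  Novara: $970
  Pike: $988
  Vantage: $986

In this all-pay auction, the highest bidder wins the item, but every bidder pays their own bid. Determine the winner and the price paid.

Onyx pays $992

Sorting bids: 992 (Onyx) > 988 (Pike) > 986 (Vantage) > 978 (Larkspur) > 970 (Novara) > 961 (Helix) > …
Onyx is highest and takes the item; every bidder forfeits their bid.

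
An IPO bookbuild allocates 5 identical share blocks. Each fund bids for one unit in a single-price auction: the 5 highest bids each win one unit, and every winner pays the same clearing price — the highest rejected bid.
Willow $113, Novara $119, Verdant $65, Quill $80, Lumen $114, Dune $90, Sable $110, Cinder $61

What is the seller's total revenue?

Sorting: 119 (Novara), 114 (Lumen), 113 (Willow), 110 (Sable), 90 (Dune), 80 (Quill), 65 (Verdant), …
The 5 highest are Novara, Lumen, Willow, Sable, Dune.
Clearing price = highest rejected bid = $80.
Total revenue = 5 × $80 = $400.

Total revenue: $400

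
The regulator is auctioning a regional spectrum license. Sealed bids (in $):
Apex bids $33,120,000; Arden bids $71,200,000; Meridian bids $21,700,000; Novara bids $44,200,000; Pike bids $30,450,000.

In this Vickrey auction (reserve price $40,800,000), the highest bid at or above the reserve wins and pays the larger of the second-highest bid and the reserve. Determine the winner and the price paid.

Vickrey auction (reserve price $40,800,000): the highest bid at or above the reserve wins and pays the larger of the second-highest bid and the reserve.
Bids ranked: 71,200,000 (Arden) > 44,200,000 (Novara) > 33,120,000 (Apex) > 30,450,000 (Pike) > 21,700,000 (Meridian)
Arden has the top bid at or above the reserve ($71,200,000).
Second-highest bid $44,200,000 exceeds the reserve $40,800,000 → payment $44,200,000.

Arden pays $44,200,000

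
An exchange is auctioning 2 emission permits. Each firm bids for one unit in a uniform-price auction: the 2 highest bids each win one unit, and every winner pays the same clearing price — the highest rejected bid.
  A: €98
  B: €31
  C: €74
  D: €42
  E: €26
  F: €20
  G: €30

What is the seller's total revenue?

Sorting: 98 (A), 74 (C), 42 (D), 31 (B), …
Top 2: A, C.
Highest unsuccessful bid: €42 → clearing price.
Total revenue = 2 × €42 = €84.

Total revenue: €84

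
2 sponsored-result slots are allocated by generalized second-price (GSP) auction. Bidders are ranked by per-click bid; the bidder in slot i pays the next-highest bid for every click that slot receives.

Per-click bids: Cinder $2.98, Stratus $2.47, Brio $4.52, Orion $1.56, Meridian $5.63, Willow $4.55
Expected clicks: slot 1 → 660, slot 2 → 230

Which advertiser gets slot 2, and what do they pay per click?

Ranked by bid: $5.63 (Meridian) > $4.55 (Willow) > $4.52 (Brio) > …
Slot 2 goes to the second-ranked bidder, Willow, who pays the next bid down: $4.52/click.

Willow; $4.52 per click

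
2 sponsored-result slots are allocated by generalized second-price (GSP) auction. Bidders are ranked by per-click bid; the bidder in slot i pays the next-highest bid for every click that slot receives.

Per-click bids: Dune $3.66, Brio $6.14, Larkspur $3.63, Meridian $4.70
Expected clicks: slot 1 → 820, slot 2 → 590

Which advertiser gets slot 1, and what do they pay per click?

Ranked by bid: $6.14 (Brio) > $4.70 (Meridian) > $3.66 (Dune) > …
Slot 1 goes to the first-ranked bidder, Brio, who pays the next bid down: $4.70/click.

Brio; $4.70 per click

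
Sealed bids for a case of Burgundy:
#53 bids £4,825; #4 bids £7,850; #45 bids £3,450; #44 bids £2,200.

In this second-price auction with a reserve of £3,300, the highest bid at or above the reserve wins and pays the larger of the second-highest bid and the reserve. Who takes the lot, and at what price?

#4 pays £4,825

Bids in order: 7,850 (#4) > 4,825 (#53) > 3,450 (#45) > 2,200 (#44)
#4 has the top bid at or above the reserve (£7,850).
max(second-highest £4,825, reserve £3,300) = £4,825; the reserve does not bind.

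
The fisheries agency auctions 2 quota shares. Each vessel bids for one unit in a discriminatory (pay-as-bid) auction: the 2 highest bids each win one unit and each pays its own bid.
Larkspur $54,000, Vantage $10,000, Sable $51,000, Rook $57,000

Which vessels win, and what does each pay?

Bids ranked high→low: 57,000 (Rook), 54,000 (Larkspur), 51,000 (Sable), 10,000 (Vantage)
The 2 highest are Rook, Larkspur.
Each winner pays its own bid: Rook $57,000, Larkspur $54,000.

Rook $57,000, Larkspur $54,000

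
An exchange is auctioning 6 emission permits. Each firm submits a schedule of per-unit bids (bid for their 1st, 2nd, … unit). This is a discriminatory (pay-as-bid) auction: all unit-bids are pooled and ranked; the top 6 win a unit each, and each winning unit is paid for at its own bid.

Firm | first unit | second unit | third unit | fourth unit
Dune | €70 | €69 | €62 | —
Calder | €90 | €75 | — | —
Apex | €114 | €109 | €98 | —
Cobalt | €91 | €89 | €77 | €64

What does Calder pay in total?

Calder pays €90

Merging the schedules and taking the best 6: 114 (Apex-1), 109 (Apex-2), 98 (Apex-3), 91 (Cobalt-1), 90 (Calder-1), 89 (Cobalt-2)
Next rejected bid: €77 (not a price — pay-as-bid).
Calder's winning unit-bids: 90 = €90.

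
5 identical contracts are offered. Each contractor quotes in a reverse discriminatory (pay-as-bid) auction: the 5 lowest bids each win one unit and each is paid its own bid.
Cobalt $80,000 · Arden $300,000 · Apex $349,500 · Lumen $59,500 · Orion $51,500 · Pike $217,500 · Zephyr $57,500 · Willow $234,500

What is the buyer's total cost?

Sorting: 51,500 (Orion), 57,500 (Zephyr), 59,500 (Lumen), 80,000 (Cobalt), 217,500 (Pike), 234,500 (Willow), 300,000 (Arden), …
Lowest 5: Orion, Zephyr, Lumen, Cobalt, Pike.
Total cost = 51,500 + 57,500 + 59,500 + 80,000 + 217,500 = $466,000.

Total cost: $466,000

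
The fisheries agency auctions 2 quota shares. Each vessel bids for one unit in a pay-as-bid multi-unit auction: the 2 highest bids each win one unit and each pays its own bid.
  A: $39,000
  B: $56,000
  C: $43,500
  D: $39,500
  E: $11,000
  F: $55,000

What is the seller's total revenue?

Ordering the bids: 56,000 (B), 55,000 (F), 43,500 (C), 39,500 (D), …
The 2 highest are B, F.
Total revenue = 56,000 + 55,000 = $111,000.

Total revenue: $111,000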